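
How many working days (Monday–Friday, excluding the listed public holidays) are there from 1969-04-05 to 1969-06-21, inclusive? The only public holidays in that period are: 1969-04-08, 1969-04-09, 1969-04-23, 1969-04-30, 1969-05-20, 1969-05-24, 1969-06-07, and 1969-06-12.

1969-04-05 is a Saturday.
That's 78 days from start to end, counting both.
78 = 7 × 11 + 1, so there are 11 full weeks plus 1 extra day.
Each full week contributes 5 weekdays (Mon–Fri): 11 × 5 = 55.
The 1 extra day is Sat — none qualify.
Total: 55 + 0 = 55.
Holidays: 1969-04-08 (Tue); 1969-04-09 (Wed); 1969-04-23 (Wed); 1969-04-30 (Wed); 1969-05-20 (Tue); 1969-05-24 (Sat); 1969-06-07 (Sat); 1969-06-12 (Thu).
6 of the 8 holidays fall on weekdays; the rest are weekends and were already excluded.
Business days: 55 − 6 = 49.

49 working days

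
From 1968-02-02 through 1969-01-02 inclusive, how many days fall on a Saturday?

1968-02-02 is a Friday.
From 1968-02-02 to 1969-01-02 is 336 days inclusive.
336 = 7 × 48, so the span is exactly 48 full weeks.
Each full week contributes one Saturday: 48 so far.

48 Saturdays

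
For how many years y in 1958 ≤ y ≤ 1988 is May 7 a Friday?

4

Day of week of May 7 in each year:
1958: Wed, 1959: Thu, 1960: Sat, 1961: Sun, 1962: Mon, 1963: Tue, 1964: Thu, 1965: Fri ✓, 1966: Sat, 1967: Sun, 1968: Tue, 1969: Wed, 1970: Thu, 1971: Fri ✓, 1972: Sun, 1973: Mon, 1974: Tue, 1975: Wed, 1976: Fri ✓, 1977: Sat, 1978: Sun, 1979: Mon, 1980: Wed, 1981: Thu, 1982: Fri ✓, 1983: Sat, 1984: Mon, 1985: Tue, 1986: Wed, 1987: Thu, 1988: Sat
Fridays: 1965, 1971, 1976, 1982.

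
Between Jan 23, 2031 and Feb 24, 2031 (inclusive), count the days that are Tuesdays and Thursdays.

9

Jan 23, 2031 is a Thursday.
From Jan 23, 2031 to Feb 24, 2031 is 33 days inclusive.
33 = 7 × 4 + 5, so there are 4 full weeks plus 5 extra days.
Each full week contributes 2 days from the set (Tue, Thu): 4 × 2 = 8.
The 5 extra days are Thu, Fri, Sat, Sun, Mon — 1 of them qualifies.
Total: 8 + 1 = 9.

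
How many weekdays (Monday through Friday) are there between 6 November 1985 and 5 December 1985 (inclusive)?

6 November 1985 is a Wednesday.
That's 30 days from start to end, counting both.
30 = 7 × 4 + 2, so there are 4 full weeks plus 2 extra days.
Each full week contributes 5 weekdays (Mon–Fri): 4 × 5 = 20.
The 2 extra days are Wed, Thu — 2 of them qualify.
Total: 20 + 2 = 22.

22 weekdays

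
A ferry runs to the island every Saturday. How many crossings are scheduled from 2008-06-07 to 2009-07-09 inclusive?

57

2008-06-07 is a Saturday.
From 2008-06-07 to 2009-07-09 is 398 days inclusive.
398 = 7 × 56 + 6, so there are 56 full weeks plus 6 extra days.
Each full week contributes one Saturday: 56 so far.
The 6 extra days are Saturday, Sunday, Monday, Tuesday, Wednesday, Thursday — 1 of them qualifies.
Total: 56 + 1 = 57.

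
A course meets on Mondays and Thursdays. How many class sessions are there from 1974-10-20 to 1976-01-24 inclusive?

1974-10-20 is a Sunday.
The range spans 462 days (inclusive of both endpoints).
462 = 7 × 66, so the span is exactly 66 full weeks.
Each full week contributes 2 days from the set (Mon, Thu): 66 × 2 = 132.

132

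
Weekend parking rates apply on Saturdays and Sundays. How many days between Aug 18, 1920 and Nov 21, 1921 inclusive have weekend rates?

132

Aug 18, 1920 is a Wednesday.
The range spans 461 days (inclusive of both endpoints).
461 = 7 × 65 + 6, so there are 65 full weeks plus 6 extra days.
Each full week contributes 2 weekend days (Sat, Sun): 65 × 2 = 130.
The 6 extra days are Wednesday, Thursday, Friday, Saturday, Sunday, Monday — 2 of them qualify.
Total: 130 + 2 = 132.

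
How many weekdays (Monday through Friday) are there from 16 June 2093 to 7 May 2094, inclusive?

16 June 2093 is a Tuesday.
That's 326 days from start to end, counting both.
326 = 7 × 46 + 4, so there are 46 full weeks plus 4 extra days.
Each full week contributes 5 weekdays (Mon–Fri): 46 × 5 = 230.
The 4 extra days are Tue, Wed, Thu, Fri — 4 of them qualify.
Total: 230 + 4 = 234.

234 weekdays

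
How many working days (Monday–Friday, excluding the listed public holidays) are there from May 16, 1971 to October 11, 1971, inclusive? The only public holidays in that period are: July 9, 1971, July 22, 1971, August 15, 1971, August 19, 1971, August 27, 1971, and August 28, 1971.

May 16, 1971 is a Sunday.
That's 149 days from start to end, counting both.
149 = 7 × 21 + 2, so there are 21 full weeks plus 2 extra days.
Each full week contributes 5 weekdays (Mon–Fri): 21 × 5 = 105.
The 2 extra days are Sun, Mon — 1 of them qualifies.
Total: 105 + 1 = 106.
Holidays: July 9, 1971 (Fri); July 22, 1971 (Thu); August 15, 1971 (Sun); August 19, 1971 (Thu); August 27, 1971 (Fri); August 28, 1971 (Sat).
4 of the 6 holidays fall on weekdays; the rest are weekends and were already excluded.
Business days: 106 − 4 = 102.

102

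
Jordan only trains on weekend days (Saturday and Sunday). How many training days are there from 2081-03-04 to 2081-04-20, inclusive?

14

2081-03-04 is a Tuesday.
From 2081-03-04 to 2081-04-20 is 48 days inclusive.
48 = 7 × 6 + 6, so there are 6 full weeks plus 6 extra days.
Each full week contributes 2 weekend days (Sat, Sun): 6 × 2 = 12.
The 6 extra days are Tue, Wed, Thu, Fri, Sat, Sun — 2 of them qualify.
Total: 12 + 2 = 14.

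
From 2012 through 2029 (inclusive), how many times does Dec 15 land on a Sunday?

3

Day of week of December 15 in each year:
2012: Sat, 2013: Sun ✓, 2014: Mon, 2015: Tue, 2016: Thu, 2017: Fri, 2018: Sat, 2019: Sun ✓, 2020: Tue, 2021: Wed, 2022: Thu, 2023: Fri, 2024: Sun ✓, 2025: Mon, 2026: Tue, 2027: Wed, 2028: Fri, 2029: Sat
Sundays: 2013, 2019, 2024.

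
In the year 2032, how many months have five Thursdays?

5

A month has five Thursdays exactly when Thursday falls within its first (length − 28) days.
Jan: 31 days, starts Thu → 5 of Thu, Fri, Sat ✓
Feb: 29 days, starts Sun → 5 of Sun
Mar: 31 days, starts Mon → 5 of Mon, Tue, Wed
Apr: 30 days, starts Thu → 5 of Thu, Fri ✓
May: 31 days, starts Sat → 5 of Sat, Sun, Mon
Jun: 30 days, starts Tue → 5 of Tue, Wed
Jul: 31 days, starts Thu → 5 of Thu, Fri, Sat ✓
Aug: 31 days, starts Sun → 5 of Sun, Mon, Tue
Sep: 30 days, starts Wed → 5 of Wed, Thu ✓
Oct: 31 days, starts Fri → 5 of Fri, Sat, Sun
Nov: 30 days, starts Mon → 5 of Mon, Tue
Dec: 31 days, starts Wed → 5 of Wed, Thu, Fri ✓
Months with five Thursdays: Jan, Apr, Jul, Sep, Dec.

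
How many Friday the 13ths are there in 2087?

The 13th falls on a Friday when the month's 13th has weekday Fri.
Jan 13 is Mon; Feb 13 is Thu; Mar 13 is Thu; Apr 13 is Sun; May 13 is Tue; Jun 13 is Fri ✓; Jul 13 is Sun; Aug 13 is Wed; Sep 13 is Sat; Oct 13 is Mon; Nov 13 is Thu; Dec 13 is Sat.
Friday the 13ths: Jun.

1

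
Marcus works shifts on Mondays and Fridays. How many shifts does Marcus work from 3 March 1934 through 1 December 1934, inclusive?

3 March 1934 is a Saturday.
The range spans 274 days (inclusive of both endpoints).
274 = 7 × 39 + 1, so there are 39 full weeks plus 1 extra day.
Each full week contributes 2 days from the set (Mon, Fri): 39 × 2 = 78.
The 1 extra day is Saturday — none qualify.
Total: 78 + 0 = 78.

78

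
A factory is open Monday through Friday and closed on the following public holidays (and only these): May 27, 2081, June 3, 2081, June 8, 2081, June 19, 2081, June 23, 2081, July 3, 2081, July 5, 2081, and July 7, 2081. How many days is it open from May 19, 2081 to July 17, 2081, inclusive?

38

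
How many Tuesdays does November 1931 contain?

November 1, 1931 is a Sunday.
That's 30 days from start to end, counting both.
30 = 7 × 4 + 2, so there are 4 full weeks plus 2 extra days.
Each full week contributes one Tuesday: 4 so far.
The 2 extra days are Sunday, Monday — none qualify.
Total: 4 + 0 = 4.

4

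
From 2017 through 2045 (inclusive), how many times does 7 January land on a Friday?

4

Day of week of January 7 in each year:
2017: Sat, 2018: Sun, 2019: Mon, 2020: Tue, 2021: Thu, 2022: Fri ✓, 2023: Sat, 2024: Sun, 2025: Tue, 2026: Wed, 2027: Thu, 2028: Fri ✓, 2029: Sun, 2030: Mon, 2031: Tue, 2032: Wed, 2033: Fri ✓, 2034: Sat, 2035: Sun, 2036: Mon, 2037: Wed, 2038: Thu, 2039: Fri ✓, 2040: Sat, 2041: Mon, 2042: Tue, 2043: Wed, 2044: Thu, 2045: Sat
Fridays: 2022, 2028, 2033, 2039.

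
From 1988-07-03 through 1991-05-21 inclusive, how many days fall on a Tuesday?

1988-07-03 is a Sunday.
The range spans 1053 days (inclusive of both endpoints).
1053 = 7 × 150 + 3, so there are 150 full weeks plus 3 extra days.
Each full week contributes one Tuesday: 150 so far.
The 3 extra days are Sun, Mon, Tue — 1 of them qualifies.
Total: 150 + 1 = 151.

151 Tuesdays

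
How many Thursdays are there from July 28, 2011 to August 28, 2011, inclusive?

5

July 28, 2011 is a Thursday.
That's 32 days from start to end, counting both.
32 = 7 × 4 + 4, so there are 4 full weeks plus 4 extra days.
Each full week contributes one Thursday: 4 so far.
The 4 extra days are Thu, Fri, Sat, Sun — 1 of them qualifies.
Total: 4 + 1 = 5.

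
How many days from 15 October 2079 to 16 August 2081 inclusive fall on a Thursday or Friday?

192

15 October 2079 is a Sunday.
From 15 October 2079 to 16 August 2081 is 672 days inclusive.
672 = 7 × 96, so the span is exactly 96 full weeks.
Each full week contributes 2 days from the set (Thu, Fri): 96 × 2 = 192.
Total: 192.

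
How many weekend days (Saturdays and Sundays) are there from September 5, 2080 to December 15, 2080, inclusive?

30

September 5, 2080 is a Thursday.
The range spans 102 days (inclusive of both endpoints).
102 = 7 × 14 + 4, so there are 14 full weeks plus 4 extra days.
Each full week contributes 2 weekend days (Sat, Sun): 14 × 2 = 28.
The 4 extra days are Thursday, Friday, Saturday, Sunday — 2 of them qualify.
Total: 28 + 2 = 30.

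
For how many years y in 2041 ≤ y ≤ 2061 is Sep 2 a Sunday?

Day of week of September 2 in each year:
2041: Mon, 2042: Tue, 2043: Wed, 2044: Fri, 2045: Sat, 2046: Sun ✓, 2047: Mon, 2048: Wed, 2049: Thu, 2050: Fri, 2051: Sat, 2052: Mon, 2053: Tue, 2054: Wed, 2055: Thu, 2056: Sat, 2057: Sun ✓, 2058: Mon, 2059: Tue, 2060: Thu, 2061: Fri
Sundays: 2046, 2057.

2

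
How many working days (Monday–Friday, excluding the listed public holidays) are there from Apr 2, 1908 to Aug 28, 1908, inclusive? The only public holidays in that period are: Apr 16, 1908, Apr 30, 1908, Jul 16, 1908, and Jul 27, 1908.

103 working days

Apr 2, 1908 is a Thursday.
From Apr 2, 1908 to Aug 28, 1908 is 149 days inclusive.
149 = 7 × 21 + 2, so there are 21 full weeks plus 2 extra days.
Each full week contributes 5 weekdays (Mon–Fri): 21 × 5 = 105.
The 2 extra days are Thu, Fri — 2 of them qualify.
Total: 105 + 2 = 107.
Holidays: Apr 16, 1908 (Thu); Apr 30, 1908 (Thu); Jul 16, 1908 (Thu); Jul 27, 1908 (Mon).
All 4 holidays fall on weekdays, so subtract 4.
Business days: 107 − 4 = 103.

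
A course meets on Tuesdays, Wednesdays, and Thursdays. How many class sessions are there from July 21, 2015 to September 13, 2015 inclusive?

24

July 21, 2015 is a Tuesday.
That's 55 days from start to end, counting both.
55 = 7 × 7 + 6, so there are 7 full weeks plus 6 extra days.
Each full week contributes 3 days from the set (Tue, Wed, Thu): 7 × 3 = 21.
The 6 extra days are Tuesday, Wednesday, Thursday, Friday, Saturday, Sunday — 3 of them qualify.
Total: 21 + 3 = 24.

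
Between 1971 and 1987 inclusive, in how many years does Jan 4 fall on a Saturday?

Day of week of January 4 in each year:
1971: Mon, 1972: Tue, 1973: Thu, 1974: Fri, 1975: Sat ✓, 1976: Sun, 1977: Tue, 1978: Wed, 1979: Thu, 1980: Fri, 1981: Sun, 1982: Mon, 1983: Tue, 1984: Wed, 1985: Fri, 1986: Sat ✓, 1987: Sun
Saturdays: 1975, 1986.

2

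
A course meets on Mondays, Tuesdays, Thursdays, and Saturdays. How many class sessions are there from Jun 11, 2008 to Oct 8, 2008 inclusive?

68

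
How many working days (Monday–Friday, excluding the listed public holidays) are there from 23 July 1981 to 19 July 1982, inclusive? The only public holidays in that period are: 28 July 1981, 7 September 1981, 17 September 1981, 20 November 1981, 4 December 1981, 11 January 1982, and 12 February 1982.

251 working days

23 July 1981 is a Thursday.
From 23 July 1981 to 19 July 1982 is 362 days inclusive.
362 = 7 × 51 + 5, so there are 51 full weeks plus 5 extra days.
Each full week contributes 5 weekdays (Mon–Fri): 51 × 5 = 255.
The 5 extra days are Thursday, Friday, Saturday, Sunday, Monday — 3 of them qualify.
Total: 255 + 3 = 258.
Holidays: 28 July 1981 (Tue); 7 September 1981 (Mon); 17 September 1981 (Thu); 20 November 1981 (Fri); 4 December 1981 (Fri); 11 January 1982 (Mon); 12 February 1982 (Fri).
All 7 holidays fall on weekdays, so subtract 7.
Business days: 258 − 7 = 251.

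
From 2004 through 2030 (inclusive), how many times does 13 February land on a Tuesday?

4

Day of week of February 13 in each year:
2004: Fri, 2005: Sun, 2006: Mon, 2007: Tue ✓, 2008: Wed, 2009: Fri, 2010: Sat, 2011: Sun, 2012: Mon, 2013: Wed, 2014: Thu, 2015: Fri, 2016: Sat, 2017: Mon, 2018: Tue ✓, 2019: Wed, 2020: Thu, 2021: Sat, 2022: Sun, 2023: Mon, 2024: Tue ✓, 2025: Thu, 2026: Fri, 2027: Sat, 2028: Sun, 2029: Tue ✓, 2030: Wed
Tuesdays: 2007, 2018, 2024, 2029.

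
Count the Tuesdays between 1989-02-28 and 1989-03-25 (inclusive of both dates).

1989-02-28 is a Tuesday.
From 1989-02-28 to 1989-03-25 is 26 days inclusive.
26 = 7 × 3 + 5, so there are 3 full weeks plus 5 extra days.
Each full week contributes one Tuesday: 3 so far.
The 5 extra days are Tue, Wed, Thu, Fri, Sat — 1 of them qualifies.
Total: 3 + 1 = 4.

4 Tuesdays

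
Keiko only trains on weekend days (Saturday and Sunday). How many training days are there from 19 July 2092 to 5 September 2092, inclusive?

14

19 July 2092 is a Saturday.
The range spans 49 days (inclusive of both endpoints).
49 = 7 × 7, so the span is exactly 7 full weeks.
Each full week contributes 2 weekend days (Sat, Sun): 7 × 2 = 14.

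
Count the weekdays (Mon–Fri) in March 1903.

March 1, 1903 is a Sunday.
The range spans 31 days (inclusive of both endpoints).
31 = 7 × 4 + 3, so there are 4 full weeks plus 3 extra days.
Each full week contributes 5 weekdays (Mon–Fri): 4 × 5 = 20.
The 3 extra days are Sunday, Monday, Tuesday — 2 of them qualify.
Total: 20 + 2 = 22.

22 weekdays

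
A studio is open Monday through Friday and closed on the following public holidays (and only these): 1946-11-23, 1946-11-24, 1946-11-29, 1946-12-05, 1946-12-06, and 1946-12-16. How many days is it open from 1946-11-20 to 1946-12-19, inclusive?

18

1946-11-20 is a Wednesday.
From 1946-11-20 to 1946-12-19 is 30 days inclusive.
30 = 7 × 4 + 2, so there are 4 full weeks plus 2 extra days.
Each full week contributes 5 weekdays (Mon–Fri): 4 × 5 = 20.
The 2 extra days are Wednesday, Thursday — 2 of them qualify.
Total: 20 + 2 = 22.
Holidays: 1946-11-23 (Sat); 1946-11-24 (Sun); 1946-11-29 (Fri); 1946-12-05 (Thu); 1946-12-06 (Fri); 1946-12-16 (Mon).
4 of the 6 holidays fall on weekdays; the rest are weekends and were already excluded.
Business days: 22 − 4 = 18.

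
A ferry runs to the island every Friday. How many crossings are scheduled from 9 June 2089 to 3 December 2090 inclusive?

9 June 2089 is a Thursday.
The range spans 543 days (inclusive of both endpoints).
543 = 7 × 77 + 4, so there are 77 full weeks plus 4 extra days.
Each full week contributes one Friday: 77 so far.
The 4 extra days are Thursday, Friday, Saturday, Sunday — 1 of them qualifies.
Total: 77 + 1 = 78.

78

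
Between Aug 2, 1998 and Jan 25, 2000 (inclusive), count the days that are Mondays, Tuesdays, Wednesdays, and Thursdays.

Aug 2, 1998 is a Sunday.
That's 542 days from start to end, counting both.
542 = 7 × 77 + 3, so there are 77 full weeks plus 3 extra days.
Each full week contributes 4 days from the set (Mon, Tue, Wed, Thu): 77 × 4 = 308.
The 3 extra days are Sun, Mon, Tue — 2 of them qualify.
Total: 308 + 2 = 310.

310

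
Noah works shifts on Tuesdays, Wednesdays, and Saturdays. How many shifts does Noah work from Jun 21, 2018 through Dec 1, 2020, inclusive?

383

Jun 21, 2018 is a Thursday.
The range spans 895 days (inclusive of both endpoints).
895 = 7 × 127 + 6, so there are 127 full weeks plus 6 extra days.
Each full week contributes 3 days from the set (Tue, Wed, Sat): 127 × 3 = 381.
The 6 extra days are Thu, Fri, Sat, Sun, Mon, Tue — 2 of them qualify.
Total: 381 + 2 = 383.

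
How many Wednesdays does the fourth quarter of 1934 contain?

Oct 1, 1934 is a Monday.
From Oct 1, 1934 to Dec 31, 1934 is 92 days inclusive.
92 = 7 × 13 + 1, so there are 13 full weeks plus 1 extra day.
Each full week contributes one Wednesday: 13 so far.
The 1 extra day is Mon — none qualify.
Total: 13 + 0 = 13.

13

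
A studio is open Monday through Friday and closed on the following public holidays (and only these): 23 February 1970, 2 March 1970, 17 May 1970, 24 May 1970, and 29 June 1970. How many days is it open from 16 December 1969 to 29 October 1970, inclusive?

16 December 1969 is a Tuesday.
The range spans 318 days (inclusive of both endpoints).
318 = 7 × 45 + 3, so there are 45 full weeks plus 3 extra days.
Each full week contributes 5 weekdays (Mon–Fri): 45 × 5 = 225.
The 3 extra days are Tuesday, Wednesday, Thursday — 3 of them qualify.
Total: 225 + 3 = 228.
Holidays: 23 February 1970 (Mon); 2 March 1970 (Mon); 17 May 1970 (Sun); 24 May 1970 (Sun); 29 June 1970 (Mon).
3 of the 5 holidays fall on weekdays; the rest are weekends and were already excluded.
Business days: 228 − 3 = 225.

225 working days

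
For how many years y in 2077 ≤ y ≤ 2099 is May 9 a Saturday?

Day of week of May 9 in each year:
2077: Sun, 2078: Mon, 2079: Tue, 2080: Thu, 2081: Fri, 2082: Sat ✓, 2083: Sun, 2084: Tue, 2085: Wed, 2086: Thu, 2087: Fri, 2088: Sun, 2089: Mon, 2090: Tue, 2091: Wed, 2092: Fri, 2093: Sat ✓, 2094: Sun, 2095: Mon, 2096: Wed, 2097: Thu, 2098: Fri, 2099: Sat ✓
Saturdays: 2082, 2093, 2099.

3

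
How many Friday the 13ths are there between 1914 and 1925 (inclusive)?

21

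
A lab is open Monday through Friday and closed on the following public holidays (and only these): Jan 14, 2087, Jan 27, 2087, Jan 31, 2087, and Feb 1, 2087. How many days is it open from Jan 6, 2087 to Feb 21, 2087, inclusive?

32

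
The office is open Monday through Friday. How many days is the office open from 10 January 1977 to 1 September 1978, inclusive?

10 January 1977 is a Monday.
From 10 January 1977 to 1 September 1978 is 600 days inclusive.
600 = 7 × 85 + 5, so there are 85 full weeks plus 5 extra days.
Each full week contributes 5 weekdays (Mon–Fri): 85 × 5 = 425.
The 5 extra days are Mon, Tue, Wed, Thu, Fri — 5 of them qualify.
Total: 425 + 5 = 430.

430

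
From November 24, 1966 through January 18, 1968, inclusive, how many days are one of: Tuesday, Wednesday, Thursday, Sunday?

241

November 24, 1966 is a Thursday.
The range spans 421 days (inclusive of both endpoints).
421 = 7 × 60 + 1, so there are 60 full weeks plus 1 extra day.
Each full week contributes 4 days from the set (Tue, Wed, Thu, Sun): 60 × 4 = 240.
The 1 extra day is Thursday — 1 of them qualifies.
Total: 240 + 1 = 241.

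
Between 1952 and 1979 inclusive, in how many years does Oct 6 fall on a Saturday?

Day of week of October 6 in each year:
1952: Mon, 1953: Tue, 1954: Wed, 1955: Thu, 1956: Sat ✓, 1957: Sun, 1958: Mon, 1959: Tue, 1960: Thu, 1961: Fri, 1962: Sat ✓, 1963: Sun, 1964: Tue, 1965: Wed, 1966: Thu, 1967: Fri, 1968: Sun, 1969: Mon, 1970: Tue, 1971: Wed, 1972: Fri, 1973: Sat ✓, 1974: Sun, 1975: Mon, 1976: Wed, 1977: Thu, 1978: Fri, 1979: Sat ✓
Saturdays: 1956, 1962, 1973, 1979.

4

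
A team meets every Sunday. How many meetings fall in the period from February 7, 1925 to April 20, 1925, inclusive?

11 Sundays

February 7, 1925 is a Saturday.
The range spans 73 days (inclusive of both endpoints).
73 = 7 × 10 + 3, so there are 10 full weeks plus 3 extra days.
Each full week contributes one Sunday: 10 so far.
The 3 extra days are Sat, Sun, Mon — 1 of them qualifies.
Total: 10 + 1 = 11.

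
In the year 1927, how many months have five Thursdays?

A month has five Thursdays exactly when Thursday falls within its first (length − 28) days.
Jan: 31 days, starts Sat → 5 of Sat, Sun, Mon
Feb: 28 days, starts Tue → 5 of (none)
Mar: 31 days, starts Tue → 5 of Tue, Wed, Thu ✓
Apr: 30 days, starts Fri → 5 of Fri, Sat
May: 31 days, starts Sun → 5 of Sun, Mon, Tue
Jun: 30 days, starts Wed → 5 of Wed, Thu ✓
Jul: 31 days, starts Fri → 5 of Fri, Sat, Sun
Aug: 31 days, starts Mon → 5 of Mon, Tue, Wed
Sep: 30 days, starts Thu → 5 of Thu, Fri ✓
Oct: 31 days, starts Sat → 5 of Sat, Sun, Mon
Nov: 30 days, starts Tue → 5 of Tue, Wed
Dec: 31 days, starts Thu → 5 of Thu, Fri, Sat ✓
Months with five Thursdays: Mar, Jun, Sep, Dec.

4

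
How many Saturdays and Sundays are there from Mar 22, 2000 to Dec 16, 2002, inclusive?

Mar 22, 2000 is a Wednesday.
From Mar 22, 2000 to Dec 16, 2002 is 1000 days inclusive.
1000 = 7 × 142 + 6, so there are 142 full weeks plus 6 extra days.
Each full week contributes 2 weekend days (Sat, Sun): 142 × 2 = 284.
The 6 extra days are Wed, Thu, Fri, Sat, Sun, Mon — 2 of them qualify.
Total: 284 + 2 = 286.

286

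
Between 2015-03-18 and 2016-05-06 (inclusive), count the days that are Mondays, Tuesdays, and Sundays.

177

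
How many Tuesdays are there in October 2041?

5

2041-10-01 is a Tuesday.
The range spans 31 days (inclusive of both endpoints).
31 = 7 × 4 + 3, so there are 4 full weeks plus 3 extra days.
Each full week contributes one Tuesday: 4 so far.
The 3 extra days are Tue, Wed, Thu — 1 of them qualifies.
Total: 4 + 1 = 5.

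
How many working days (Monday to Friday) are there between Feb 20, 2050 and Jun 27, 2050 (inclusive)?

Feb 20, 2050 is a Sunday.
The range spans 128 days (inclusive of both endpoints).
128 = 7 × 18 + 2, so there are 18 full weeks plus 2 extra days.
Each full week contributes 5 weekdays (Mon–Fri): 18 × 5 = 90.
The 2 extra days are Sun, Mon — 1 of them qualifies.
Total: 90 + 1 = 91.

91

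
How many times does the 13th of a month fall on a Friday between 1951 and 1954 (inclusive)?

7

Friday-the-13ths by year:
1951: Apr, Jul
1952: Jun
1953: Feb, Mar, Nov
1954: Aug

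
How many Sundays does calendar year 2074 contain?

2074-01-01 is a Monday.
The range spans 365 days (inclusive of both endpoints).
365 = 7 × 52 + 1, so there are 52 full weeks plus 1 extra day.
Each full week contributes one Sunday: 52 so far.
The 1 extra day is Mon — none qualify.
Total: 52 + 0 = 52.

52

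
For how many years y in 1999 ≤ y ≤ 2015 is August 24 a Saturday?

2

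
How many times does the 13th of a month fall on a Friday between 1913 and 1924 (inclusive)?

Friday-the-13ths by year:
1913: Jun
1914: Feb, Mar, Nov
1915: Aug
1916: Oct
1917: Apr, Jul
1918: Sep, Dec
1919: Jun
1920: Feb, Aug
1921: May
1922: Jan, Oct
1923: Apr, Jul
1924: Jun

19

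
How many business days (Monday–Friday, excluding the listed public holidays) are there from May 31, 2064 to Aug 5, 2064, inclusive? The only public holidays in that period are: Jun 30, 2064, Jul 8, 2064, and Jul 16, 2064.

44

May 31, 2064 is a Saturday.
From May 31, 2064 to Aug 5, 2064 is 67 days inclusive.
67 = 7 × 9 + 4, so there are 9 full weeks plus 4 extra days.
Each full week contributes 5 weekdays (Mon–Fri): 9 × 5 = 45.
The 4 extra days are Saturday, Sunday, Monday, Tuesday — 2 of them qualify.
Total: 45 + 2 = 47.
Holidays: Jun 30, 2064 (Mon); Jul 8, 2064 (Tue); Jul 16, 2064 (Wed).
All 3 holidays fall on weekdays, so subtract 3.
Business days: 47 − 3 = 44.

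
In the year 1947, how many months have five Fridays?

4

A month has five Fridays exactly when Friday falls within its first (length − 28) days.
Jan: 31 days, starts Wed → 5 of Wed, Thu, Fri ✓
Feb: 28 days, starts Sat → 5 of (none)
Mar: 31 days, starts Sat → 5 of Sat, Sun, Mon
Apr: 30 days, starts Tue → 5 of Tue, Wed
May: 31 days, starts Thu → 5 of Thu, Fri, Sat ✓
Jun: 30 days, starts Sun → 5 of Sun, Mon
Jul: 31 days, starts Tue → 5 of Tue, Wed, Thu
Aug: 31 days, starts Fri → 5 of Fri, Sat, Sun ✓
Sep: 30 days, starts Mon → 5 of Mon, Tue
Oct: 31 days, starts Wed → 5 of Wed, Thu, Fri ✓
Nov: 30 days, starts Sat → 5 of Sat, Sun
Dec: 31 days, starts Mon → 5 of Mon, Tue, Wed
Months with five Fridays: Jan, May, Aug, Oct.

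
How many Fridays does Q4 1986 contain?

1 October 1986 is a Wednesday.
That's 92 days from start to end, counting both.
92 = 7 × 13 + 1, so there are 13 full weeks plus 1 extra day.
Each full week contributes one Friday: 13 so far.
The 1 extra day is Wed — none qualify.
Total: 13 + 0 = 13.

13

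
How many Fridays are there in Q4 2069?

2069-10-01 is a Tuesday.
The range spans 92 days (inclusive of both endpoints).
92 = 7 × 13 + 1, so there are 13 full weeks plus 1 extra day.
Each full week contributes one Friday: 13 so far.
The 1 extra day is Tuesday — none qualify.
Total: 13 + 0 = 13.

13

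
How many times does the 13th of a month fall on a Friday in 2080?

The 13th falls on a Friday when the month's 13th has weekday Fri.
Jan 13 is Sat; Feb 13 is Tue; Mar 13 is Wed; Apr 13 is Sat; May 13 is Mon; Jun 13 is Thu; Jul 13 is Sat; Aug 13 is Tue; Sep 13 is Fri ✓; Oct 13 is Sun; Nov 13 is Wed; Dec 13 is Fri ✓.
Friday the 13ths: Sep, Dec.

2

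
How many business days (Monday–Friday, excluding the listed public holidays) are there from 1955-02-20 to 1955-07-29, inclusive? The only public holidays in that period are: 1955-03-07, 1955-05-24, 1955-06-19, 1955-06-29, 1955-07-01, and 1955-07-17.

111 business days

1955-02-20 is a Sunday.
The range spans 160 days (inclusive of both endpoints).
160 = 7 × 22 + 6, so there are 22 full weeks plus 6 extra days.
Each full week contributes 5 weekdays (Mon–Fri): 22 × 5 = 110.
The 6 extra days are Sunday, Monday, Tuesday, Wednesday, Thursday, Friday — 5 of them qualify.
Total: 110 + 5 = 115.
Holidays: 1955-03-07 (Mon); 1955-05-24 (Tue); 1955-06-19 (Sun); 1955-06-29 (Wed); 1955-07-01 (Fri); 1955-07-17 (Sun).
4 of the 6 holidays fall on weekdays; the rest are weekends and were already excluded.
Business days: 115 − 4 = 111.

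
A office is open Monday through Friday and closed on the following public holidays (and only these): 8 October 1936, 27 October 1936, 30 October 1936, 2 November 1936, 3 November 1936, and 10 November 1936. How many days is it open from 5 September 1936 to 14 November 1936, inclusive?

44

5 September 1936 is a Saturday.
The range spans 71 days (inclusive of both endpoints).
71 = 7 × 10 + 1, so there are 10 full weeks plus 1 extra day.
Each full week contributes 5 weekdays (Mon–Fri): 10 × 5 = 50.
The 1 extra day is Saturday — none qualify.
Total: 50 + 0 = 50.
Holidays: 8 October 1936 (Thu); 27 October 1936 (Tue); 30 October 1936 (Fri); 2 November 1936 (Mon); 3 November 1936 (Tue); 10 November 1936 (Tue).
All 6 holidays fall on weekdays, so subtract 6.
Business days: 50 − 6 = 44.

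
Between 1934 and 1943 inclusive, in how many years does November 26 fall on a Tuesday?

2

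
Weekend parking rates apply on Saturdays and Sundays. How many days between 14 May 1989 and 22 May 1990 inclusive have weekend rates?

107

14 May 1989 is a Sunday.
That's 374 days from start to end, counting both.
374 = 7 × 53 + 3, so there are 53 full weeks plus 3 extra days.
Each full week contributes 2 weekend days (Sat, Sun): 53 × 2 = 106.
The 3 extra days are Sunday, Monday, Tuesday — 1 of them qualifies.
Total: 106 + 1 = 107.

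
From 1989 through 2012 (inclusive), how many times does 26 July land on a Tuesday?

Day of week of July 26 in each year:
1989: Wed, 1990: Thu, 1991: Fri, 1992: Sun, 1993: Mon, 1994: Tue ✓, 1995: Wed, 1996: Fri, 1997: Sat, 1998: Sun, 1999: Mon, 2000: Wed, 2001: Thu, 2002: Fri, 2003: Sat, 2004: Mon, 2005: Tue ✓, 2006: Wed, 2007: Thu, 2008: Sat, 2009: Sun, 2010: Mon, 2011: Tue ✓, 2012: Thu
Tuesdays: 1994, 2005, 2011.

3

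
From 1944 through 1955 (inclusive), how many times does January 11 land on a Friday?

Day of week of January 11 in each year:
1944: Tue, 1945: Thu, 1946: Fri ✓, 1947: Sat, 1948: Sun, 1949: Tue, 1950: Wed, 1951: Thu, 1952: Fri ✓, 1953: Sun, 1954: Mon, 1955: Tue
Fridays: 1946, 1952.

2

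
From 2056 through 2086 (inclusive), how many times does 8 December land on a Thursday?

4

Day of week of December 8 in each year:
2056: Fri, 2057: Sat, 2058: Sun, 2059: Mon, 2060: Wed, 2061: Thu ✓, 2062: Fri, 2063: Sat, 2064: Mon, 2065: Tue, 2066: Wed, 2067: Thu ✓, 2068: Sat, 2069: Sun, 2070: Mon, 2071: Tue, 2072: Thu ✓, 2073: Fri, 2074: Sat, 2075: Sun, 2076: Tue, 2077: Wed, 2078: Thu ✓, 2079: Fri, 2080: Sun, 2081: Mon, 2082: Tue, 2083: Wed, 2084: Fri, 2085: Sat, 2086: Sun
Thursdays: 2061, 2067, 2072, 2078.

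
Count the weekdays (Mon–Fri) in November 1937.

22 weekdays

November 1, 1937 is a Monday.
The range spans 30 days (inclusive of both endpoints).
30 = 7 × 4 + 2, so there are 4 full weeks plus 2 extra days.
Each full week contributes 5 weekdays (Mon–Fri): 4 × 5 = 20.
The 2 extra days are Mon, Tue — 2 of them qualify.
Total: 20 + 2 = 22.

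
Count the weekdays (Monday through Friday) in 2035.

Jan 1, 2035 is a Monday.
That's 365 days from start to end, counting both.
365 = 7 × 52 + 1, so there are 52 full weeks plus 1 extra day.
Each full week contributes 5 weekdays (Mon–Fri): 52 × 5 = 260.
The 1 extra day is Monday — 1 of them qualifies.
Total: 260 + 1 = 261.

261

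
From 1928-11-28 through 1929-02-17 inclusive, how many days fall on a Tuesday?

1928-11-28 is a Wednesday.
From 1928-11-28 to 1929-02-17 is 82 days inclusive.
82 = 7 × 11 + 5, so there are 11 full weeks plus 5 extra days.
Each full week contributes one Tuesday: 11 so far.
The 5 extra days are Wednesday, Thursday, Friday, Saturday, Sunday — none qualify.
Total: 11 + 0 = 11.

11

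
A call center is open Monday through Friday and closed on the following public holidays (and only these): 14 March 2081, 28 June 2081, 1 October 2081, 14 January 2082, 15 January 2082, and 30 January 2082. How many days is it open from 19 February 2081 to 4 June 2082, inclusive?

332

19 February 2081 is a Wednesday.
The range spans 471 days (inclusive of both endpoints).
471 = 7 × 67 + 2, so there are 67 full weeks plus 2 extra days.
Each full week contributes 5 weekdays (Mon–Fri): 67 × 5 = 335.
The 2 extra days are Wed, Thu — 2 of them qualify.
Total: 335 + 2 = 337.
Holidays: 14 March 2081 (Fri); 28 June 2081 (Sat); 1 October 2081 (Wed); 14 January 2082 (Wed); 15 January 2082 (Thu); 30 January 2082 (Fri).
5 of the 6 holidays fall on weekdays; the rest are weekends and were already excluded.
Business days: 337 − 5 = 332.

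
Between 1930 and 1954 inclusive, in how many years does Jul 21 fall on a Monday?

Day of week of July 21 in each year:
1930: Mon ✓, 1931: Tue, 1932: Thu, 1933: Fri, 1934: Sat, 1935: Sun, 1936: Tue, 1937: Wed, 1938: Thu, 1939: Fri, 1940: Sun, 1941: Mon ✓, 1942: Tue, 1943: Wed, 1944: Fri, 1945: Sat, 1946: Sun, 1947: Mon ✓, 1948: Wed, 1949: Thu, 1950: Fri, 1951: Sat, 1952: Mon ✓, 1953: Tue, 1954: Wed
Mondays: 1930, 1941, 1947, 1952.

4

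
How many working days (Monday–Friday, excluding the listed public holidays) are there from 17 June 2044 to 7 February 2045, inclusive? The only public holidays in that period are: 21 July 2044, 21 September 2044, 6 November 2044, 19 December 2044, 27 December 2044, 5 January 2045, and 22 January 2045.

163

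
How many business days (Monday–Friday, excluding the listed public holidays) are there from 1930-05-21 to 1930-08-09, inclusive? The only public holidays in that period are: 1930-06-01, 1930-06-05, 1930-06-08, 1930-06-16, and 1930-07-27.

56 business days

1930-05-21 is a Wednesday.
From 1930-05-21 to 1930-08-09 is 81 days inclusive.
81 = 7 × 11 + 4, so there are 11 full weeks plus 4 extra days.
Each full week contributes 5 weekdays (Mon–Fri): 11 × 5 = 55.
The 4 extra days are Wednesday, Thursday, Friday, Saturday — 3 of them qualify.
Total: 55 + 3 = 58.
Holidays: 1930-06-01 (Sun); 1930-06-05 (Thu); 1930-06-08 (Sun); 1930-06-16 (Mon); 1930-07-27 (Sun).
2 of the 5 holidays fall on weekdays; the rest are weekends and were already excluded.
Business days: 58 − 2 = 56.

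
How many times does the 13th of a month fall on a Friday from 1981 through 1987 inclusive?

14

Friday-the-13ths by year:
1981: Feb, Mar, Nov
1982: Aug
1983: May
1984: Jan, Apr, Jul
1985: Sep, Dec
1986: Jun
1987: Feb, Mar, Nov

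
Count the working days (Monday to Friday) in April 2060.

22 weekdays

Apr 1, 2060 is a Thursday.
That's 30 days from start to end, counting both.
30 = 7 × 4 + 2, so there are 4 full weeks plus 2 extra days.
Each full week contributes 5 weekdays (Mon–Fri): 4 × 5 = 20.
The 2 extra days are Thursday, Friday — 2 of them qualify.
Total: 20 + 2 = 22.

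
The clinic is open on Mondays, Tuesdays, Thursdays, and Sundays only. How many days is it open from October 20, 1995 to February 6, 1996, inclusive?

October 20, 1995 is a Friday.
From October 20, 1995 to February 6, 1996 is 110 days inclusive.
110 = 7 × 15 + 5, so there are 15 full weeks plus 5 extra days.
Each full week contributes 4 days from the set (Mon, Tue, Thu, Sun): 15 × 4 = 60.
The 5 extra days are Fri, Sat, Sun, Mon, Tue — 3 of them qualify.
Total: 60 + 3 = 63.

63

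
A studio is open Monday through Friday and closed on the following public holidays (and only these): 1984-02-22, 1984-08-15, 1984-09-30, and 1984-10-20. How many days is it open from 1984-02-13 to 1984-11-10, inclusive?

1984-02-13 is a Monday.
The range spans 272 days (inclusive of both endpoints).
272 = 7 × 38 + 6, so there are 38 full weeks plus 6 extra days.
Each full week contributes 5 weekdays (Mon–Fri): 38 × 5 = 190.
The 6 extra days are Monday, Tuesday, Wednesday, Thursday, Friday, Saturday — 5 of them qualify.
Total: 190 + 5 = 195.
Holidays: 1984-02-22 (Wed); 1984-08-15 (Wed); 1984-09-30 (Sun); 1984-10-20 (Sat).
2 of the 4 holidays fall on weekdays; the rest are weekends and were already excluded.
Business days: 195 − 2 = 193.

193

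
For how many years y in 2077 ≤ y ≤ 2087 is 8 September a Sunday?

2

Day of week of September 8 in each year:
2077: Wed, 2078: Thu, 2079: Fri, 2080: Sun ✓, 2081: Mon, 2082: Tue, 2083: Wed, 2084: Fri, 2085: Sat, 2086: Sun ✓, 2087: Mon
Sundays: 2080, 2086.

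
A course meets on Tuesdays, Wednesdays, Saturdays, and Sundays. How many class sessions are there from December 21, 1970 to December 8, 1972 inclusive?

410

December 21, 1970 is a Monday.
The range spans 719 days (inclusive of both endpoints).
719 = 7 × 102 + 5, so there are 102 full weeks plus 5 extra days.
Each full week contributes 4 days from the set (Tue, Wed, Sat, Sun): 102 × 4 = 408.
The 5 extra days are Monday, Tuesday, Wednesday, Thursday, Friday — 2 of them qualify.
Total: 408 + 2 = 410.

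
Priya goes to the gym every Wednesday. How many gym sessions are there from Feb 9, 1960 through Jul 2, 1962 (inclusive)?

Feb 9, 1960 is a Tuesday.
That's 875 days from start to end, counting both.
875 = 7 × 125, so the span is exactly 125 full weeks.
Each full week contributes one Wednesday: 125 so far.
Total: 125.

125 Wednesdays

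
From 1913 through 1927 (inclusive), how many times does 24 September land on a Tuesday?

1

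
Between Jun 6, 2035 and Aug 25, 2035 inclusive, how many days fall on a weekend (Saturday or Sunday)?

23

Jun 6, 2035 is a Wednesday.
The range spans 81 days (inclusive of both endpoints).
81 = 7 × 11 + 4, so there are 11 full weeks plus 4 extra days.
Each full week contributes 2 weekend days (Sat, Sun): 11 × 2 = 22.
The 4 extra days are Wed, Thu, Fri, Sat — 1 of them qualifies.
Total: 22 + 1 = 23.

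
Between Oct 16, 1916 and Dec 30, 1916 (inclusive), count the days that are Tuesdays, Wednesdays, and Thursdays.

33

Oct 16, 1916 is a Monday.
That's 76 days from start to end, counting both.
76 = 7 × 10 + 6, so there are 10 full weeks plus 6 extra days.
Each full week contributes 3 days from the set (Tue, Wed, Thu): 10 × 3 = 30.
The 6 extra days are Mon, Tue, Wed, Thu, Fri, Sat — 3 of them qualify.
Total: 30 + 3 = 33.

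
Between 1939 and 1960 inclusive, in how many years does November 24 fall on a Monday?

Day of week of November 24 in each year:
1939: Fri, 1940: Sun, 1941: Mon ✓, 1942: Tue, 1943: Wed, 1944: Fri, 1945: Sat, 1946: Sun, 1947: Mon ✓, 1948: Wed, 1949: Thu, 1950: Fri, 1951: Sat, 1952: Mon ✓, 1953: Tue, 1954: Wed, 1955: Thu, 1956: Sat, 1957: Sun, 1958: Mon ✓, 1959: Tue, 1960: Thu
Mondays: 1941, 1947, 1952, 1958.

4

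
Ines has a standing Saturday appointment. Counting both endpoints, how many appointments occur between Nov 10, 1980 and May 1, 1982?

77

Nov 10, 1980 is a Monday.
From Nov 10, 1980 to May 1, 1982 is 538 days inclusive.
538 = 7 × 76 + 6, so there are 76 full weeks plus 6 extra days.
Each full week contributes one Saturday: 76 so far.
The 6 extra days are Mon, Tue, Wed, Thu, Fri, Sat — 1 of them qualifies.
Total: 76 + 1 = 77.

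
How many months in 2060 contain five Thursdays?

A month has five Thursdays exactly when Thursday falls within its first (length − 28) days.
Jan: 31 days, starts Thu → 5 of Thu, Fri, Sat ✓
Feb: 29 days, starts Sun → 5 of Sun
Mar: 31 days, starts Mon → 5 of Mon, Tue, Wed
Apr: 30 days, starts Thu → 5 of Thu, Fri ✓
May: 31 days, starts Sat → 5 of Sat, Sun, Mon
Jun: 30 days, starts Tue → 5 of Tue, Wed
Jul: 31 days, starts Thu → 5 of Thu, Fri, Sat ✓
Aug: 31 days, starts Sun → 5 of Sun, Mon, Tue
Sep: 30 days, starts Wed → 5 of Wed, Thu ✓
Oct: 31 days, starts Fri → 5 of Fri, Sat, Sun
Nov: 30 days, starts Mon → 5 of Mon, Tue
Dec: 31 days, starts Wed → 5 of Wed, Thu, Fri ✓
Months with five Thursdays: Jan, Apr, Jul, Sep, Dec.

5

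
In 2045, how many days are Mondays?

Jan 1, 2045 is a Sunday.
The range spans 365 days (inclusive of both endpoints).
365 = 7 × 52 + 1, so there are 52 full weeks plus 1 extra day.
Each full week contributes one Monday: 52 so far.
The 1 extra day is Sun — none qualify.
Total: 52 + 0 = 52.

52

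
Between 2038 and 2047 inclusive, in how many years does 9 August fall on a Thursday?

2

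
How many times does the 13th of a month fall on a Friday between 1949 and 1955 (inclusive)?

11

Friday-the-13ths by year:
1949: May
1950: Jan, Oct
1951: Apr, Jul
1952: Jun
1953: Feb, Mar, Nov
1954: Aug
1955: May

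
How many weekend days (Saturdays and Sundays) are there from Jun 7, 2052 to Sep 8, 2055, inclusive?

340

Jun 7, 2052 is a Friday.
From Jun 7, 2052 to Sep 8, 2055 is 1189 days inclusive.
1189 = 7 × 169 + 6, so there are 169 full weeks plus 6 extra days.
Each full week contributes 2 weekend days (Sat, Sun): 169 × 2 = 338.
The 6 extra days are Fri, Sat, Sun, Mon, Tue, Wed — 2 of them qualify.
Total: 338 + 2 = 340.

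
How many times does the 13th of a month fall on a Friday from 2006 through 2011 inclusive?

Friday-the-13ths by year:
2006: Jan, Oct
2007: Apr, Jul
2008: Jun
2009: Feb, Mar, Nov
2010: Aug
2011: May

10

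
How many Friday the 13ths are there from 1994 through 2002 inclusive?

15

Friday-the-13ths by year:
1994: May
1995: Jan, Oct
1996: Sep, Dec
1997: Jun
1998: Feb, Mar, Nov
1999: Aug
2000: Oct
2001: Apr, Jul
2002: Sep, Dec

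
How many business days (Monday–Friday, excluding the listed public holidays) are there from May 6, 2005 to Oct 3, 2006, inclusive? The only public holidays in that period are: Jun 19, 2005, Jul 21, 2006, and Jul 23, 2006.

May 6, 2005 is a Friday.
That's 516 days from start to end, counting both.
516 = 7 × 73 + 5, so there are 73 full weeks plus 5 extra days.
Each full week contributes 5 weekdays (Mon–Fri): 73 × 5 = 365.
The 5 extra days are Friday, Saturday, Sunday, Monday, Tuesday — 3 of them qualify.
Total: 365 + 3 = 368.
Holidays: Jun 19, 2005 (Sun); Jul 21, 2006 (Fri); Jul 23, 2006 (Sun).
1 of the 3 holidays fall on weekdays; the rest are weekends and were already excluded.
Business days: 368 − 1 = 367.

367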